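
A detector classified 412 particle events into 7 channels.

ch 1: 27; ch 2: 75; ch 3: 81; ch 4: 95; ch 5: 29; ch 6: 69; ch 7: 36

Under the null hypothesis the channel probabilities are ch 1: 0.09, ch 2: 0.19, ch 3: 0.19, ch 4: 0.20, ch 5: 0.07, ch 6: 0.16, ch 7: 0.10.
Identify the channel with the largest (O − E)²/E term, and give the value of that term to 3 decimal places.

Expected counts E_i = n·p_i: 412×0.09 = 37.08, 412×0.19 = 78.28, 412×0.19 = 78.28, 412×0.20 = 82.4, 412×0.07 = 28.84, 412×0.16 = 65.92, 412×0.10 = 41.2.
ch 1: (27 − 37.08)²/37.08 = 101.6064/37.08 = 2.7402
ch 2: (75 − 78.28)²/78.28 = 10.7584/78.28 = 0.1374
ch 3: (81 − 78.28)²/78.28 = 7.3984/78.28 = 0.0945
ch 4: (95 − 82.4)²/82.4 = 158.76/82.4 = 1.9267
ch 5: (29 − 28.84)²/28.84 = 0.0256/28.84 = 0.0009
ch 6: (69 − 65.92)²/65.92 = 9.4864/65.92 = 0.1439
ch 7: (36 − 41.2)²/41.2 = 27.04/41.2 = 0.6563
The largest term is for ch 1: 2.740.

ch 1, 2.740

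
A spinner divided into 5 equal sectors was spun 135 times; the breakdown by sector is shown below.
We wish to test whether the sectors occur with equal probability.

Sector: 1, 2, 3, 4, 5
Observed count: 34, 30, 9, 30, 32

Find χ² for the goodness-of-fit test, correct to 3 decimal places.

Under H₀ each category has probability 1/5, so each expected count is 135/5 = 27.
1: (34 − 27)²/27 = 49/27 = 1.8148
2: (30 − 27)²/27 = 9/27 = 0.3333
3: (9 − 27)²/27 = 324/27 = 12.0000
4: (30 − 27)²/27 = 9/27 = 0.3333
5: (32 − 27)²/27 = 25/27 = 0.9259
Sum = 15.407

15.407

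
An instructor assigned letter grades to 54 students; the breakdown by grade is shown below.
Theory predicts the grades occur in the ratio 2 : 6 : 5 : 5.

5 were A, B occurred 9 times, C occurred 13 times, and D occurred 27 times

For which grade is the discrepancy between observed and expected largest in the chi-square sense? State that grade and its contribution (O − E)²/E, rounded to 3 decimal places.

Ratio total = 18. Expected counts: 54×2/18 = 6, 54×6/18 = 18, 54×5/18 = 15, 54×5/18 = 15.
cat         O        E   (O−E)²/E
A           5        6     0.1667
B           9       18     4.5000
C          13       15     0.2667
D          27       15     9.6000
The largest term is for D: 9.600.

D, 9.600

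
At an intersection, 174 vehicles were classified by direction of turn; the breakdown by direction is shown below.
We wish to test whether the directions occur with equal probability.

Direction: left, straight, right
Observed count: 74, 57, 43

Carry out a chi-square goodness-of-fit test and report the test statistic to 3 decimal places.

Expected count for each of the 3 categories: 174/3 = 58.
χ² = (74−58)²/58 + (57−58)²/58 + (43−58)²/58
   = 4.4138 + 0.0172 + 3.8793
Sum = 8.310

8.310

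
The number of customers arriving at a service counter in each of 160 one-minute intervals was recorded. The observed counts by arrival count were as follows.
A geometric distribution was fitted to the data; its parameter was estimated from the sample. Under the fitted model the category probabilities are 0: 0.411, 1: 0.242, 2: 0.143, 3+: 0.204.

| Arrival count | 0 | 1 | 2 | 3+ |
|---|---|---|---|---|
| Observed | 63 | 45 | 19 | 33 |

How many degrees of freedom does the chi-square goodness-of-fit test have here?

2

There are k = 4 categories and 1 parameter estimated from the data, so df = 4 − 1 − 1 = 2.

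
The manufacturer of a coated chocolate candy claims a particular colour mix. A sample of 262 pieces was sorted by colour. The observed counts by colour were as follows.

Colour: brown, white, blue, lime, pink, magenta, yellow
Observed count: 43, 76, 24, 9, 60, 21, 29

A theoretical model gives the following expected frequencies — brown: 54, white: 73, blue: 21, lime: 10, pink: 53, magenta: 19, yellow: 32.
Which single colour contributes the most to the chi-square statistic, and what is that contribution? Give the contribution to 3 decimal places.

brown, 2.241

cat          O        E   (O−E)²/E
brown       43       54     2.2407
white       76       73     0.1233
blue        24       21     0.4286
lime         9       10     0.1000
pink        60       53     0.9245
magenta     21       19     0.2105
yellow      29       32     0.2813
The largest term is for brown: 2.241.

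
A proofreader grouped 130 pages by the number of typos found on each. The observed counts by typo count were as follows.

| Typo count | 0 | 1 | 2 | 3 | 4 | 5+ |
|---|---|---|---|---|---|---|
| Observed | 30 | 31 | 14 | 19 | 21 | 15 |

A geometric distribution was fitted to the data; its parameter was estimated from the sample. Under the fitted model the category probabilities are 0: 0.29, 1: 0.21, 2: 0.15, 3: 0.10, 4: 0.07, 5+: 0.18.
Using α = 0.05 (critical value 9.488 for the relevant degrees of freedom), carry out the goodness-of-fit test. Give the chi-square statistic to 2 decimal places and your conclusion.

24.97; reject

Expected counts E_i = n·p_i: 130×0.29 = 37.7, 130×0.21 = 27.3, 130×0.15 = 19.5, 130×0.10 = 13, 130×0.07 = 9.1, 130×0.18 = 23.4.
χ² = (30−37.7)²/37.7 + (31−27.3)²/27.3 + (14−19.5)²/19.5 + (19−13)²/13 + (21−9.1)²/9.1 + (15−23.4)²/23.4
   = 1.573 + 0.501 + 1.551 + 2.769 + 15.562 + 3.015
Sum = 24.97
df = 4. Since 24.97 > 9.488, we reject H₀.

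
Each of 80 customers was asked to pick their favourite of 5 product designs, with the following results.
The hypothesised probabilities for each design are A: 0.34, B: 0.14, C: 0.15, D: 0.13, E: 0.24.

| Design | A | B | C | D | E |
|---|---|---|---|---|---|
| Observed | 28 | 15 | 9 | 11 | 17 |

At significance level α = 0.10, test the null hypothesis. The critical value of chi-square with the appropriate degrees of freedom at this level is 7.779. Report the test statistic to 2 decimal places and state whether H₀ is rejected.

Expected counts E_i = n·p_i: 80×0.34 = 27.2, 80×0.14 = 11.2, 80×0.15 = 12, 80×0.13 = 10.4, 80×0.24 = 19.2.
A: (28 − 27.2)²/27.2 = 0.64/27.2 = 0.024
B: (15 − 11.2)²/11.2 = 14.44/11.2 = 1.289
C: (9 − 12)²/12 = 9/12 = 0.750
D: (11 − 10.4)²/10.4 = 0.36/10.4 = 0.035
E: (17 − 19.2)²/19.2 = 4.84/19.2 = 0.252
Sum = 2.35
df = 4. Since 2.35 < 7.779, we do not reject H₀.

2.35; do not reject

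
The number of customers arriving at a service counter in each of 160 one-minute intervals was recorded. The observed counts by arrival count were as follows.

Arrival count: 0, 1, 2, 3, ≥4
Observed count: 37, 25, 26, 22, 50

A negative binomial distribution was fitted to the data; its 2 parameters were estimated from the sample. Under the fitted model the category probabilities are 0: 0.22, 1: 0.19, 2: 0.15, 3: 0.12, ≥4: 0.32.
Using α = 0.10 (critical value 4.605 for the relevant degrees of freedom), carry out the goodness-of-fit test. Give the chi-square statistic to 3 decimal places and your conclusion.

1.654; do not reject

Expected counts E_i = n·p_i: 160×0.22 = 35.2, 160×0.19 = 30.4, 160×0.15 = 24, 160×0.12 = 19.2, 160×0.32 = 51.2.
0: (37 − 35.2)²/35.2 = 3.24/35.2 = 0.0920
1: (25 − 30.4)²/30.4 = 29.16/30.4 = 0.9592
2: (26 − 24)²/24 = 4/24 = 0.1667
3: (22 − 19.2)²/19.2 = 7.84/19.2 = 0.4083
≥4: (50 − 51.2)²/51.2 = 1.44/51.2 = 0.0281
Sum = 1.654
df = 2. Since 1.654 < 4.605, we do not reject H₀.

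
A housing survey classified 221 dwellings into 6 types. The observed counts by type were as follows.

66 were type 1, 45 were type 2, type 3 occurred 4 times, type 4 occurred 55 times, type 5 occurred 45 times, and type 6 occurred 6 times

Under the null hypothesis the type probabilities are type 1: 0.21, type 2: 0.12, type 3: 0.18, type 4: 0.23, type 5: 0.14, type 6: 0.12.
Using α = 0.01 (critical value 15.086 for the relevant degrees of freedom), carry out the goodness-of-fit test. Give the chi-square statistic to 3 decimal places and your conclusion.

75.938; reject

Expected counts E_i = n·p_i: 221×0.21 = 46.41, 221×0.12 = 26.52, 221×0.18 = 39.78, 221×0.23 = 50.83, 221×0.14 = 30.94, 221×0.12 = 26.52.
cat         O        E   (O−E)²/E
type 1     66    46.41     8.2691
type 2     45    26.52    12.8775
type 3      4    39.78    32.1822
type 4     55    50.83     0.3421
type 5     45    30.94     6.3893
type 6      6    26.52    15.8775
Sum = 75.938
df = 5. Since 75.938 > 15.086, we reject H₀.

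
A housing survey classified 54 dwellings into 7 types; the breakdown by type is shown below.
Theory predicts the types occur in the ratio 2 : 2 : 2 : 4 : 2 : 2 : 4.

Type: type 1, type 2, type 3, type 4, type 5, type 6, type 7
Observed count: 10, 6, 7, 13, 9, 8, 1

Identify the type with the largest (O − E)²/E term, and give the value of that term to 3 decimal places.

Ratio total = 18. Expected counts: 54×2/18 = 6, 54×2/18 = 6, 54×2/18 = 6, 54×4/18 = 12, 54×2/18 = 6, 54×2/18 = 6, 54×4/18 = 12.
cat         O        E   (O−E)²/E
type 1     10        6     2.6667
type 2      6        6     0.0000
type 3      7        6     0.1667
type 4     13       12     0.0833
type 5      9        6     1.5000
type 6      8        6     0.6667
type 7      1       12    10.0833
The largest term is for type 7: 10.083.

type 7, 10.083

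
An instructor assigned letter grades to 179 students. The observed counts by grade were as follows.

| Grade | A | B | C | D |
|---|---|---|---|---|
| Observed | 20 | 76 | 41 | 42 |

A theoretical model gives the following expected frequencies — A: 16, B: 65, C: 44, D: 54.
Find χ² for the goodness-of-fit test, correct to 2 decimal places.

5.73

cat         O        E   (O−E)²/E
A          20       16      1.000
B          76       65      1.862
C          41       44      0.205
D          42       54      2.667
Sum = 5.73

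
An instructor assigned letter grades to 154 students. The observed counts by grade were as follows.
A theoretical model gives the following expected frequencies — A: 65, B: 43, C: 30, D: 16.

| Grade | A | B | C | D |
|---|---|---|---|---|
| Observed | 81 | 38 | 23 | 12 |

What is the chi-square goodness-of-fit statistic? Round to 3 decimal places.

cat         O        E   (O−E)²/E
A          81       65     3.9385
B          38       43     0.5814
C          23       30     1.6333
D          12       16     1.0000
Sum = 7.153

7.153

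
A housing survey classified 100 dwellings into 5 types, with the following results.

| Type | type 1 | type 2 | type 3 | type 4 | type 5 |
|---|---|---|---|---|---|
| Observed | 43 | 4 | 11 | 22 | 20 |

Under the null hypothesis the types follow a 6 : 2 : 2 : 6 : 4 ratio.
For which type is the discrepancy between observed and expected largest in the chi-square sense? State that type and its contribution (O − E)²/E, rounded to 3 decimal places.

Ratio total = 20. Expected counts: 100×6/20 = 30, 100×2/20 = 10, 100×2/20 = 10, 100×6/20 = 30, 100×4/20 = 20.
χ² = (43−30)²/30 + (4−10)²/10 + (11−10)²/10 + (22−30)²/30 + (20−20)²/20
   = 5.6333 + 3.6000 + 0.1000 + 2.1333 + 0.0000
The largest term is for type 1: 5.633.

type 1, 5.633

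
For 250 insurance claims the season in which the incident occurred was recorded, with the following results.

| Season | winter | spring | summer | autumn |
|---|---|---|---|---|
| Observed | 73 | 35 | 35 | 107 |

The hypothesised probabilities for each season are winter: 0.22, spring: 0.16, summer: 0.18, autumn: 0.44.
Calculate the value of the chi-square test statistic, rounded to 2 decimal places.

Expected counts E_i = n·p_i: 250×0.22 = 55, 250×0.16 = 40, 250×0.18 = 45, 250×0.44 = 110.
cat         O        E   (O−E)²/E
winter     73       55      5.891
spring     35       40      0.625
summer     35       45      2.222
autumn    107      110      0.082
Sum = 8.82

8.82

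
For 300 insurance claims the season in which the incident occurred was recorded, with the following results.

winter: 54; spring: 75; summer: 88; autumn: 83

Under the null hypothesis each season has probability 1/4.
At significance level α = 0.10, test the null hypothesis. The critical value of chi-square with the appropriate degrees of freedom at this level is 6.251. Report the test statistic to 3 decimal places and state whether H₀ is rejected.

Under H₀ each category has probability 1/4, so each expected count is 300/4 = 75.
winter: (54 − 75)²/75 = 441/75 = 5.8800
spring: (75 − 75)²/75 = 0/75 = 0.0000
summer: (88 − 75)²/75 = 169/75 = 2.2533
autumn: (83 − 75)²/75 = 64/75 = 0.8533
Sum = 8.987
df = 3. Since 8.987 > 6.251, we reject H₀.

8.987; reject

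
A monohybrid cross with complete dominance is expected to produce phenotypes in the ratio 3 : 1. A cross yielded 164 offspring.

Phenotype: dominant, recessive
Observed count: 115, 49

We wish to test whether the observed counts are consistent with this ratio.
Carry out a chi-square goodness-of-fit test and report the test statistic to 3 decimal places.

2.081

Ratio total = 4. Expected counts: 164×3/4 = 123, 164×1/4 = 41.
dominant: (115 − 123)²/123 = 64/123 = 0.5203
recessive: (49 − 41)²/41 = 64/41 = 1.5610
Sum = 2.081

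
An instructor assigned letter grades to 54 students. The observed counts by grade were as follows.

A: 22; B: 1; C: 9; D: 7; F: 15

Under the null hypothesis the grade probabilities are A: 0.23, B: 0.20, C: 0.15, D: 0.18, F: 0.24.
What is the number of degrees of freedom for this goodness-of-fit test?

4

There are k = 5 categories and no parameters were estimated from the data, so df = 5 − 1 = 4.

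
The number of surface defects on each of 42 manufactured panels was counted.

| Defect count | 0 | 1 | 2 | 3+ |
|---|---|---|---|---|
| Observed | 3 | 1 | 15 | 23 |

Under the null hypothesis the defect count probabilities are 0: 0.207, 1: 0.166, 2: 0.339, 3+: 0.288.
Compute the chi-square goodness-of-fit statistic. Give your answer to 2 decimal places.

18.71

Expected counts E_i = n·p_i: 42×0.207 = 8.694, 42×0.166 = 6.972, 42×0.339 = 14.238, 42×0.288 = 12.096.
cat         O        E   (O−E)²/E
0           3    8.694      3.729
1           1    6.972      5.115
2          15   14.238      0.041
3+         23   12.096      9.829
Sum = 18.71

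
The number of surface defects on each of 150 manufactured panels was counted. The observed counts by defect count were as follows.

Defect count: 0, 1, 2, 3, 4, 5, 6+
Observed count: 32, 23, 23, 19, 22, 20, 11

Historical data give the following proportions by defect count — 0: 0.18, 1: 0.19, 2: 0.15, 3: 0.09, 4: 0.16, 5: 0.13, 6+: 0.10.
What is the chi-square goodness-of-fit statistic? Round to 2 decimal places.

5.49

Expected counts E_i = n·p_i: 150×0.18 = 27, 150×0.19 = 28.5, 150×0.15 = 22.5, 150×0.09 = 13.5, 150×0.16 = 24, 150×0.13 = 19.5, 150×0.10 = 15.
0: (32 − 27)²/27 = 25/27 = 0.926
1: (23 − 28.5)²/28.5 = 30.25/28.5 = 1.061
2: (23 − 22.5)²/22.5 = 0.25/22.5 = 0.011
3: (19 − 13.5)²/13.5 = 30.25/13.5 = 2.241
4: (22 − 24)²/24 = 4/24 = 0.167
5: (20 − 19.5)²/19.5 = 0.25/19.5 = 0.013
6+: (11 − 15)²/15 = 16/15 = 1.067
Sum = 5.49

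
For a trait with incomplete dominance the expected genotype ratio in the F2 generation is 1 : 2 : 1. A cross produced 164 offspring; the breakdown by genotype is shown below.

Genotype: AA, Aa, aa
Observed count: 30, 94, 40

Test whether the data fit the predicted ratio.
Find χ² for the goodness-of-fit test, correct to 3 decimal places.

4.732

Ratio total = 4. Expected counts: 164×1/4 = 41, 164×2/4 = 82, 164×1/4 = 41.
AA: (30 − 41)²/41 = 121/41 = 2.9512
Aa: (94 − 82)²/82 = 144/82 = 1.7561
aa: (40 − 41)²/41 = 1/41 = 0.0244
Sum = 4.732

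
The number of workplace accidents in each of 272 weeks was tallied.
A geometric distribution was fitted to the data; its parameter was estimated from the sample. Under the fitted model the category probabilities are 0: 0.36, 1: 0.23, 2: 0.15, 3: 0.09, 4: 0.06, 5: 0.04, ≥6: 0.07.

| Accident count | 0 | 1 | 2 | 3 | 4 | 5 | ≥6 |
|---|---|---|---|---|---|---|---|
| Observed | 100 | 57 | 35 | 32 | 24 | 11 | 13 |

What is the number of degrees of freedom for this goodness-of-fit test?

There are k = 7 categories and 1 parameter estimated from the data, so df = 7 − 1 − 1 = 5.

5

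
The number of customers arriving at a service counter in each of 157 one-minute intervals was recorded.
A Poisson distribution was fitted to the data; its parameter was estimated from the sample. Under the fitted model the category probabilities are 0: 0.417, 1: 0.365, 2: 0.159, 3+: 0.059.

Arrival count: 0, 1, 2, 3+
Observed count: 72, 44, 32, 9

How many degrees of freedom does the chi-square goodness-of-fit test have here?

There are k = 4 categories and 1 parameter estimated from the data, so df = 4 − 1 − 1 = 2.

2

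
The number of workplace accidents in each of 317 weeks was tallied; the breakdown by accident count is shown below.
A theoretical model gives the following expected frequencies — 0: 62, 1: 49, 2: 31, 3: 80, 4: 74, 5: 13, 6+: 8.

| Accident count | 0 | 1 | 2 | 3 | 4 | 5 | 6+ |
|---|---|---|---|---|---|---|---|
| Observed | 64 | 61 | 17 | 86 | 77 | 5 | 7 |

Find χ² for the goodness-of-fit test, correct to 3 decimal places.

χ² = (64−62)²/62 + (61−49)²/49 + (17−31)²/31 + (86−80)²/80 + (77−74)²/74 + (5−13)²/13 + (7−8)²/8
   = 0.0645 + 2.9388 + 6.3226 + 0.4500 + 0.1216 + 4.9231 + 0.1250
Sum = 14.946

14.946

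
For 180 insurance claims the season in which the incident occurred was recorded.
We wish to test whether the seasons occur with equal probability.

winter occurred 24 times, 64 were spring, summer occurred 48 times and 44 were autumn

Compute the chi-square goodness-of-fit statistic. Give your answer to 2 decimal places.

Expected count for each of the 4 categories: 180/4 = 45.
cat         O        E   (O−E)²/E
winter     24       45      9.800
spring     64       45      8.022
summer     48       45      0.200
autumn     44       45      0.022
Sum = 18.04

18.04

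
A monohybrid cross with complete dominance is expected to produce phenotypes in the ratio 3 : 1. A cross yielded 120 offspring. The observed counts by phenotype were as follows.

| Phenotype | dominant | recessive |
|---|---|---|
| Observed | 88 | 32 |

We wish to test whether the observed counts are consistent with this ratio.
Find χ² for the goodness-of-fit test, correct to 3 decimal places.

Ratio total = 4. Expected counts: 120×3/4 = 90, 120×1/4 = 30.
dominant: (88 − 90)²/90 = 4/90 = 0.0444
recessive: (32 − 30)²/30 = 4/30 = 0.1333
Sum = 0.178

0.178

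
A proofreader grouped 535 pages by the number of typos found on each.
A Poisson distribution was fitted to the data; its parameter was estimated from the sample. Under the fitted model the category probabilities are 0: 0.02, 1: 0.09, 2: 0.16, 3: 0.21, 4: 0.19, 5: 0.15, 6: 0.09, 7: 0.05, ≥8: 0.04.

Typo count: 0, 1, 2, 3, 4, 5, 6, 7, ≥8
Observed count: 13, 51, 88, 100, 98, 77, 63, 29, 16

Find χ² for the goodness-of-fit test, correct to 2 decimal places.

Expected counts E_i = n·p_i: 535×0.02 = 10.7, 535×0.09 = 48.15, 535×0.16 = 85.6, 535×0.21 = 112.35, 535×0.19 = 101.65, 535×0.15 = 80.25, 535×0.09 = 48.15, 535×0.05 = 26.75, 535×0.04 = 21.4.
χ² = (13−10.7)²/10.7 + (51−48.15)²/48.15 + (88−85.6)²/85.6 + (100−112.35)²/112.35 + (98−101.65)²/101.65 + (77−80.25)²/80.25 + (63−48.15)²/48.15 + (29−26.75)²/26.75 + (16−21.4)²/21.4
   = 0.494 + 0.169 + 0.067 + 1.358 + 0.131 + 0.132 + 4.580 + 0.189 + 1.363
Sum = 8.48

8.48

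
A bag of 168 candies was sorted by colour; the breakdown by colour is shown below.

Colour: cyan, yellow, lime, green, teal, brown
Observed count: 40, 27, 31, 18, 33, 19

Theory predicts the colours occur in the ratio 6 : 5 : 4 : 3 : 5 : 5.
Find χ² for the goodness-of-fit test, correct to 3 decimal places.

Ratio total = 28. Expected counts: 168×6/28 = 36, 168×5/28 = 30, 168×4/28 = 24, 168×3/28 = 18, 168×5/28 = 30, 168×5/28 = 30.
cat         O        E   (O−E)²/E
cyan       40       36     0.4444
yellow     27       30     0.3000
lime       31       24     2.0417
green      18       18     0.0000
teal       33       30     0.3000
brown      19       30     4.0333
Sum = 7.119

7.119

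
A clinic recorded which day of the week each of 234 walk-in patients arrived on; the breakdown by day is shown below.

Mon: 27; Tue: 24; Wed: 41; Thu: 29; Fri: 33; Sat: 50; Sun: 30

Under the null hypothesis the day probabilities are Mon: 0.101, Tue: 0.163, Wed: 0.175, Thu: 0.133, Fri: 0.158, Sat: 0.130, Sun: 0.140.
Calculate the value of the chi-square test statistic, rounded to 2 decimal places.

Expected counts E_i = n·p_i: 234×0.101 = 23.634, 234×0.163 = 38.142, 234×0.175 = 40.95, 234×0.133 = 31.122, 234×0.158 = 36.972, 234×0.130 = 30.42, 234×0.140 = 32.76.
Mon: (27 − 23.634)²/23.634 = 11.329956/23.634 = 0.479
Tue: (24 − 38.142)²/38.142 = 199.996164/38.142 = 5.243
Wed: (41 − 40.95)²/40.95 = 0.0025/40.95 = 0.000
Thu: (29 − 31.122)²/31.122 = 4.502884/31.122 = 0.145
Fri: (33 − 36.972)²/36.972 = 15.776784/36.972 = 0.427
Sat: (50 − 30.42)²/30.42 = 383.3764/30.42 = 12.603
Sun: (30 − 32.76)²/32.76 = 7.6176/32.76 = 0.233
Sum = 19.13

19.13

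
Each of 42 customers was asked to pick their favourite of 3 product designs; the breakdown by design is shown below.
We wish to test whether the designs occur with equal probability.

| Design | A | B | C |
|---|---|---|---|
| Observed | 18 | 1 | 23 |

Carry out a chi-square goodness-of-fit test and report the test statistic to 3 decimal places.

19.000

Expected count for each of the 3 categories: 42/3 = 14.
cat         O        E   (O−E)²/E
A          18       14     1.1429
B           1       14    12.0714
C          23       14     5.7857
Sum = 19.000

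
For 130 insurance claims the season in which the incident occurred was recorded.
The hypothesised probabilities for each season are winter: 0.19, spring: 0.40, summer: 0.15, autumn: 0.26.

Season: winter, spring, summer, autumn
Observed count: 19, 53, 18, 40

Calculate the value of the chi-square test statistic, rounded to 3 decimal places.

Expected counts E_i = n·p_i: 130×0.19 = 24.7, 130×0.40 = 52, 130×0.15 = 19.5, 130×0.26 = 33.8.
cat         O        E   (O−E)²/E
winter     19     24.7     1.3154
spring     53       52     0.0192
summer     18     19.5     0.1154
autumn     40     33.8     1.1373
Sum = 2.587

2.587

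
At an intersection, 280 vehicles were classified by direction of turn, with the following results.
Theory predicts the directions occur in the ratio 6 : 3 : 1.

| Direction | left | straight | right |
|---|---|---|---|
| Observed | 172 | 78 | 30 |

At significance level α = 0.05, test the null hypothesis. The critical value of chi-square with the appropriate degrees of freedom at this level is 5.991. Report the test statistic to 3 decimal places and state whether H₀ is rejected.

Ratio total = 10. Expected counts: 280×6/10 = 168, 280×3/10 = 84, 280×1/10 = 28.
χ² = (172−168)²/168 + (78−84)²/84 + (30−28)²/28
   = 0.0952 + 0.4286 + 0.1429
Sum = 0.667
df = 2. Since 0.667 < 5.991, we do not reject H₀.

0.667; do not reject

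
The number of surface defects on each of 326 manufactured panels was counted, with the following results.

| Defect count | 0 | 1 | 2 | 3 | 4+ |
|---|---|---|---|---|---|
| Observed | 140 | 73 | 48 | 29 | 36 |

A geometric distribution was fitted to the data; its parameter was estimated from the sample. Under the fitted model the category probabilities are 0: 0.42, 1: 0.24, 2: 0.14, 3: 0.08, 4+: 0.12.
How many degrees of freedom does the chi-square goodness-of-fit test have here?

3

There are k = 5 categories and 1 parameter estimated from the data, so df = 5 − 1 − 1 = 3.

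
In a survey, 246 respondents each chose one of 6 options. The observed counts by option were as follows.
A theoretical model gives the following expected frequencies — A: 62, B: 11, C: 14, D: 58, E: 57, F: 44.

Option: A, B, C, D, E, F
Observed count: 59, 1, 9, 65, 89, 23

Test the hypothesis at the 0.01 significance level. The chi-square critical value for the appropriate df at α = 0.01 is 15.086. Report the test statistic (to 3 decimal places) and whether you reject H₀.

39.854; reject

A: (59 − 62)²/62 = 9/62 = 0.1452
B: (1 − 11)²/11 = 100/11 = 9.0909
C: (9 − 14)²/14 = 25/14 = 1.7857
D: (65 − 58)²/58 = 49/58 = 0.8448
E: (89 − 57)²/57 = 1024/57 = 17.9649
F: (23 − 44)²/44 = 441/44 = 10.0227
Sum = 39.854
df = 5. Since 39.854 > 15.086, we reject H₀.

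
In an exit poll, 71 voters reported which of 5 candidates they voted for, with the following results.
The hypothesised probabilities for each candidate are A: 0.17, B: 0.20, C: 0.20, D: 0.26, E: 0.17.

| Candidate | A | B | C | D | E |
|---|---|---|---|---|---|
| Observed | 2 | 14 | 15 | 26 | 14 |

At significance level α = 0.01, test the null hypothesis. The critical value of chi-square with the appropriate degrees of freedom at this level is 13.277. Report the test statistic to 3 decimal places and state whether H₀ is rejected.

Expected counts E_i = n·p_i: 71×0.17 = 12.07, 71×0.20 = 14.2, 71×0.20 = 14.2, 71×0.26 = 18.46, 71×0.17 = 12.07.
cat         O        E   (O−E)²/E
A           2    12.07     8.4014
B          14     14.2     0.0028
C          15     14.2     0.0451
D          26    18.46     3.0797
E          14    12.07     0.3086
Sum = 11.838
df = 4. Since 11.838 < 13.277, we do not reject H₀.

11.838; do not reject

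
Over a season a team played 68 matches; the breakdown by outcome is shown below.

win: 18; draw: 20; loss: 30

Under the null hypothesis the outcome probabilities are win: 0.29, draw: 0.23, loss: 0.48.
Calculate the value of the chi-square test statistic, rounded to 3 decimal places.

1.579

Expected counts E_i = n·p_i: 68×0.29 = 19.72, 68×0.23 = 15.64, 68×0.48 = 32.64.
χ² = (18−19.72)²/19.72 + (20−15.64)²/15.64 + (30−32.64)²/32.64
   = 0.1500 + 1.2154 + 0.2135
Sum = 1.579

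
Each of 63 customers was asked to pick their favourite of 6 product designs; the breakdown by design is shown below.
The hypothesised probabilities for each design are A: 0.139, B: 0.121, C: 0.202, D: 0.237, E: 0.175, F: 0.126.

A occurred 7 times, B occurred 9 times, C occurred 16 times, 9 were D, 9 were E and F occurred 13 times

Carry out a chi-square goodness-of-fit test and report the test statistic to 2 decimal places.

7.40

Expected counts E_i = n·p_i: 63×0.139 = 8.757, 63×0.121 = 7.623, 63×0.202 = 12.726, 63×0.237 = 14.931, 63×0.175 = 11.025, 63×0.126 = 7.938.
cat         O        E   (O−E)²/E
A           7    8.757      0.353
B           9    7.623      0.249
C          16   12.726      0.842
D           9   14.931      2.356
E           9   11.025      0.372
F          13    7.938      3.228
Sum = 7.40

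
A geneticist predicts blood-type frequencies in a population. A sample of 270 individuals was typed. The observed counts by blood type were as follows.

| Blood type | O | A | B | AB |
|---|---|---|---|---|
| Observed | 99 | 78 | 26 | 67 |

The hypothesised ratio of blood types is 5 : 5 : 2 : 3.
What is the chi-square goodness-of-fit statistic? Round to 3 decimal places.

8.407

Ratio total = 15. Expected counts: 270×5/15 = 90, 270×5/15 = 90, 270×2/15 = 36, 270×3/15 = 54.
χ² = (99−90)²/90 + (78−90)²/90 + (26−36)²/36 + (67−54)²/54
   = 0.9000 + 1.6000 + 2.7778 + 3.1296
Sum = 8.407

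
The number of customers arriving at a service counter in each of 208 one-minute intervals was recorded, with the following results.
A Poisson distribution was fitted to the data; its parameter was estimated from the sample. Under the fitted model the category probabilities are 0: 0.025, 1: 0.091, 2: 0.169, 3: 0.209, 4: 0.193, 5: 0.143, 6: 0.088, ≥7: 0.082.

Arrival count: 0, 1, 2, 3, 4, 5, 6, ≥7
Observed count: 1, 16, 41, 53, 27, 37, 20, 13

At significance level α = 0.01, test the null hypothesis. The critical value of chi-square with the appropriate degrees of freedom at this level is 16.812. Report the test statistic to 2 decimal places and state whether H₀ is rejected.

Expected counts E_i = n·p_i: 208×0.025 = 5.2, 208×0.091 = 18.928, 208×0.169 = 35.152, 208×0.209 = 43.472, 208×0.193 = 40.144, 208×0.143 = 29.744, 208×0.088 = 18.304, 208×0.082 = 17.056.
cat         O        E   (O−E)²/E
0           1      5.2      3.392
1          16   18.928      0.453
2          41   35.152      0.973
3          53   43.472      2.088
4          27   40.144      4.304
5          37   29.744      1.770
6          20   18.304      0.157
≥7         13   17.056      0.965
Sum = 14.10
df = 6. Since 14.10 < 16.812, we do not reject H₀.

14.10; do not reject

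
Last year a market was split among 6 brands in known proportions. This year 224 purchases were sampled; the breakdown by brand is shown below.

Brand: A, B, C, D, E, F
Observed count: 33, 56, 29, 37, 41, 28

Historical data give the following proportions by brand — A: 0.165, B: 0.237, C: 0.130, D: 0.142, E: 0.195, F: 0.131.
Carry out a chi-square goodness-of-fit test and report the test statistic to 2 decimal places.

Expected counts E_i = n·p_i: 224×0.165 = 36.96, 224×0.237 = 53.088, 224×0.130 = 29.12, 224×0.142 = 31.808, 224×0.195 = 43.68, 224×0.131 = 29.344.
χ² = (33−36.96)²/36.96 + (56−53.088)²/53.088 + (29−29.12)²/29.12 + (37−31.808)²/31.808 + (41−43.68)²/43.68 + (28−29.344)²/29.344
   = 0.424 + 0.160 + 0.000 + 0.847 + 0.164 + 0.062
Sum = 1.66

1.66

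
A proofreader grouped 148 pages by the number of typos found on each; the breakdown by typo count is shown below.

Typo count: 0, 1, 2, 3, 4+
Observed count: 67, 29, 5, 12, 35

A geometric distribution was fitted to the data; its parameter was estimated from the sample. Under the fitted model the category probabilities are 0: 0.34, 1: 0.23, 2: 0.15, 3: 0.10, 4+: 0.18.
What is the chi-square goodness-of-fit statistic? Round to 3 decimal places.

22.755

Expected counts E_i = n·p_i: 148×0.34 = 50.32, 148×0.23 = 34.04, 148×0.15 = 22.2, 148×0.10 = 14.8, 148×0.18 = 26.64.
χ² = (67−50.32)²/50.32 + (29−34.04)²/34.04 + (5−22.2)²/22.2 + (12−14.8)²/14.8 + (35−26.64)²/26.64
   = 5.5291 + 0.7462 + 13.3261 + 0.5297 + 2.6235
Sum = 22.755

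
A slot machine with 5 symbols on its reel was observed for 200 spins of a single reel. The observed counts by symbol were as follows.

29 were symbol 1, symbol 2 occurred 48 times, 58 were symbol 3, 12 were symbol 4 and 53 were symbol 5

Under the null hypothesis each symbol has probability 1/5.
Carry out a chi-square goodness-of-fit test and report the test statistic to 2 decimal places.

Under H₀ each category has probability 1/5, so each expected count is 200/5 = 40.
χ² = (29−40)²/40 + (48−40)²/40 + (58−40)²/40 + (12−40)²/40 + (53−40)²/40
   = 3.025 + 1.600 + 8.100 + 19.600 + 4.225
Sum = 36.55

36.55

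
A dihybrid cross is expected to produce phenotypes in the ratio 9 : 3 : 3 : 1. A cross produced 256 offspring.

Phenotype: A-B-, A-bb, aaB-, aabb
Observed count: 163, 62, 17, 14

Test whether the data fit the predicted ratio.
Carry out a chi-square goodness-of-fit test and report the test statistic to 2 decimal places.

26.86

Ratio total = 16. Expected counts: 256×9/16 = 144, 256×3/16 = 48, 256×3/16 = 48, 256×1/16 = 16.
cat         O        E   (O−E)²/E
A-B-      163      144      2.507
A-bb       62       48      4.083
aaB-       17       48     20.021
aabb       14       16      0.250
Sum = 26.86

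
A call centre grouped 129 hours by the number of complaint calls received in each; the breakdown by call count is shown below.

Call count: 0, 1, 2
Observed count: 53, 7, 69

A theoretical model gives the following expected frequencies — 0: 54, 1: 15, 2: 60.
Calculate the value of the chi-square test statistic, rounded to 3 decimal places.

χ² = (53−54)²/54 + (7−15)²/15 + (69−60)²/60
   = 0.0185 + 4.2667 + 1.3500
Sum = 5.635

5.635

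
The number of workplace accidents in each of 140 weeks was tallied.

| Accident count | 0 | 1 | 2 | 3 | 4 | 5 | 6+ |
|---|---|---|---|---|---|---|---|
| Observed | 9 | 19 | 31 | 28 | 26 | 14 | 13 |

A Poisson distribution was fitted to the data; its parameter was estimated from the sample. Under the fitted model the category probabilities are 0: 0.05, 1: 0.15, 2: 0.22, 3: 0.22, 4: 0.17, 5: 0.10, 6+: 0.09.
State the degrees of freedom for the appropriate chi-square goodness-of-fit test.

There are k = 7 categories and 1 parameter estimated from the data, so df = 7 − 1 − 1 = 5.

5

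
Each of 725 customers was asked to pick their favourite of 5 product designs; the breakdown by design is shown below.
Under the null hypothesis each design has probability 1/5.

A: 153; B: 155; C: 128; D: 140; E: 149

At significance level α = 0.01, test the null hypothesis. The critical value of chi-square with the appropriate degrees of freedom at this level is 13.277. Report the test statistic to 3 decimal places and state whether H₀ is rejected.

3.407; do not reject

Expected count for each of the 5 categories: 725/5 = 145.
A: (153 − 145)²/145 = 64/145 = 0.4414
B: (155 − 145)²/145 = 100/145 = 0.6897
C: (128 − 145)²/145 = 289/145 = 1.9931
D: (140 − 145)²/145 = 25/145 = 0.1724
E: (149 − 145)²/145 = 16/145 = 0.1103
Sum = 3.407
df = 4. Since 3.407 < 13.277, we do not reject H₀.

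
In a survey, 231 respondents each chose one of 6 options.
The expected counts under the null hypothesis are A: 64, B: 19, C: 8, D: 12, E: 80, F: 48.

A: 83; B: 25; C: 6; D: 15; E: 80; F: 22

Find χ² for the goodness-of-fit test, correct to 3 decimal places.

χ² = (83−64)²/64 + (25−19)²/19 + (6−8)²/8 + (15−12)²/12 + (80−80)²/80 + (22−48)²/48
   = 5.6406 + 1.8947 + 0.5000 + 0.7500 + 0.0000 + 14.0833
Sum = 22.869

22.869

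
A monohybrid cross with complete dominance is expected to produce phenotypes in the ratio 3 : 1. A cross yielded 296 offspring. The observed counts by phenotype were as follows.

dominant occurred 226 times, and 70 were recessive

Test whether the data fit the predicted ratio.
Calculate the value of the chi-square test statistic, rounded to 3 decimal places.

0.288

Ratio total = 4. Expected counts: 296×3/4 = 222, 296×1/4 = 74.
χ² = (226−222)²/222 + (70−74)²/74
   = 0.0721 + 0.2162
Sum = 0.288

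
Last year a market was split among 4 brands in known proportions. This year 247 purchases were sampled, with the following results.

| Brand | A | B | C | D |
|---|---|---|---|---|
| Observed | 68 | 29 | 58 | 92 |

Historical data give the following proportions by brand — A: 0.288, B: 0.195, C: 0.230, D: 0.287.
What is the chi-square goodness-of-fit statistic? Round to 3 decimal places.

14.076

Expected counts E_i = n·p_i: 247×0.288 = 71.136, 247×0.195 = 48.165, 247×0.230 = 56.81, 247×0.287 = 70.889.
cat         O        E   (O−E)²/E
A          68   71.136     0.1382
B          29   48.165     7.6258
C          58    56.81     0.0249
D          92   70.889     6.2869
Sum = 14.076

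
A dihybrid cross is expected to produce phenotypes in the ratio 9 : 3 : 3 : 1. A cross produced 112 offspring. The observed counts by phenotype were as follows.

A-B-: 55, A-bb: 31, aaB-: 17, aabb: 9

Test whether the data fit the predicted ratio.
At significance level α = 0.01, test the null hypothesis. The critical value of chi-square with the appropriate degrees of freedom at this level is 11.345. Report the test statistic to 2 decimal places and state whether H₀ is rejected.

7.11; do not reject

Ratio total = 16. Expected counts: 112×9/16 = 63, 112×3/16 = 21, 112×3/16 = 21, 112×1/16 = 7.
χ² = (55−63)²/63 + (31−21)²/21 + (17−21)²/21 + (9−7)²/7
   = 1.016 + 4.762 + 0.762 + 0.571
Sum = 7.11
df = 3. Since 7.11 < 11.345, we do not reject H₀.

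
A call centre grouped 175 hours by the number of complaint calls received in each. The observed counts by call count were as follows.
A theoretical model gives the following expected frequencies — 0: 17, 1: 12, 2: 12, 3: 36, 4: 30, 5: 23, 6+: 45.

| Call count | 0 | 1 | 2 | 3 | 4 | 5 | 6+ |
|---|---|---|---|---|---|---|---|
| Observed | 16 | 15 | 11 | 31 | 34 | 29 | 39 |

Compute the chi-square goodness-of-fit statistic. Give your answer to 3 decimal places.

4.485

0: (16 − 17)²/17 = 1/17 = 0.0588
1: (15 − 12)²/12 = 9/12 = 0.7500
2: (11 − 12)²/12 = 1/12 = 0.0833
3: (31 − 36)²/36 = 25/36 = 0.6944
4: (34 − 30)²/30 = 16/30 = 0.5333
5: (29 − 23)²/23 = 36/23 = 1.5652
6+: (39 − 45)²/45 = 36/45 = 0.8000
Sum = 4.485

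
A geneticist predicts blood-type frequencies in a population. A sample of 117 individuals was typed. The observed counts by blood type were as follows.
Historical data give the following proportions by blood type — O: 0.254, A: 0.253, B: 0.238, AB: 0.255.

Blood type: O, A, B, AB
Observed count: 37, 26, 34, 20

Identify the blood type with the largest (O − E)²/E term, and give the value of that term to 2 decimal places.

AB, 3.24

Expected counts E_i = n·p_i: 117×0.254 = 29.718, 117×0.253 = 29.601, 117×0.238 = 27.846, 117×0.255 = 29.835.
cat         O        E   (O−E)²/E
O          37   29.718      1.784
A          26   29.601      0.438
B          34   27.846      1.360
AB         20   29.835      3.242
The largest term is for AB: 3.24.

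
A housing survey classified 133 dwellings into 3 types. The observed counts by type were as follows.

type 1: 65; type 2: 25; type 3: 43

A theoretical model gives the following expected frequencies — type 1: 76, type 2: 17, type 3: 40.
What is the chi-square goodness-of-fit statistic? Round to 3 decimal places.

cat         O        E   (O−E)²/E
type 1     65       76     1.5921
type 2     25       17     3.7647
type 3     43       40     0.2250
Sum = 5.582

5.582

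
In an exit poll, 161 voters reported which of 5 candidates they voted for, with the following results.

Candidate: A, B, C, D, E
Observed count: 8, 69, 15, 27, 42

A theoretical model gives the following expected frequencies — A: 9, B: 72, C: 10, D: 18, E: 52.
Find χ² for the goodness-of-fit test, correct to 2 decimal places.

9.16

cat         O        E   (O−E)²/E
A           8        9      0.111
B          69       72      0.125
C          15       10      2.500
D          27       18      4.500
E          42       52      1.923
Sum = 9.16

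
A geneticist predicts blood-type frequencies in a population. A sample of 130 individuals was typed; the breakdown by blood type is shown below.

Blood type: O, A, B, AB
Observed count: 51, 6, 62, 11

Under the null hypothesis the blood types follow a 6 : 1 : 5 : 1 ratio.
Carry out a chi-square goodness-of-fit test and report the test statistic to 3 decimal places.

Ratio total = 13. Expected counts: 130×6/13 = 60, 130×1/13 = 10, 130×5/13 = 50, 130×1/13 = 10.
χ² = (51−60)²/60 + (6−10)²/10 + (62−50)²/50 + (11−10)²/10
   = 1.3500 + 1.6000 + 2.8800 + 0.1000
Sum = 5.930

5.930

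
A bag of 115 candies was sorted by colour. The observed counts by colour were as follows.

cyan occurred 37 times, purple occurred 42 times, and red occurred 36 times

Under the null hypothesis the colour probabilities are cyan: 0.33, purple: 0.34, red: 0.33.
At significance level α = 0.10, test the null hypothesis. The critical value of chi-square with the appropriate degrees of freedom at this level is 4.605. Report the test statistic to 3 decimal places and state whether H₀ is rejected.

Expected counts E_i = n·p_i: 115×0.33 = 37.95, 115×0.34 = 39.1, 115×0.33 = 37.95.
cat         O        E   (O−E)²/E
cyan       37    37.95     0.0238
purple     42     39.1     0.2151
red        36    37.95     0.1002
Sum = 0.339
df = 2. Since 0.339 < 4.605, we do not reject H₀.

0.339; do not reject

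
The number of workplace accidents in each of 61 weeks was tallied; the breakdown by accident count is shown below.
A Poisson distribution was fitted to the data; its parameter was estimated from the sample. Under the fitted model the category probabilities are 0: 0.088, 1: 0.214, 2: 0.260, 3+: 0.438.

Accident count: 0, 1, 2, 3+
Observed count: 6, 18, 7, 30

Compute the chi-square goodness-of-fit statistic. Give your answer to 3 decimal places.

7.301

Expected counts E_i = n·p_i: 61×0.088 = 5.368, 61×0.214 = 13.054, 61×0.260 = 15.86, 61×0.438 = 26.718.
0: (6 − 5.368)²/5.368 = 0.399424/5.368 = 0.0744
1: (18 − 13.054)²/13.054 = 24.462916/13.054 = 1.8740
2: (7 − 15.86)²/15.86 = 78.4996/15.86 = 4.9495
3+: (30 − 26.718)²/26.718 = 10.771524/26.718 = 0.4032
Sum = 7.301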